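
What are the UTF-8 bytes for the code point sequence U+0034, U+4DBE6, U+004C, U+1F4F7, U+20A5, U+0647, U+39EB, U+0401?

34 F1 8D AF A6 4C F0 9F 93 B7 E2 82 A5 D9 87 E3 A7 AB D0 81

U+0034: 1-byte form → 34.
U+4DBE6: 4-byte form → F1 8D AF A6.
U+004C: 1-byte form → 4C.
U+1F4F7: 4-byte form → F0 9F 93 B7.
U+20A5: 3-byte form → E2 82 A5.
U+0647: 2-byte form → D9 87.
U+39EB: 3-byte form → E3 A7 AB.
U+0401: 2-byte form → D0 81.
Concatenated (20 bytes): 34 F1 8D AF A6 4C F0 9F 93 B7 E2 82 A5 D9 87 E3 A7 AB D0 81.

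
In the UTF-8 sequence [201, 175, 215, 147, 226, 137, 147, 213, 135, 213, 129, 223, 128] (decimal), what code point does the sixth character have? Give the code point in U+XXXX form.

U+07C0

Offset 0: leading byte 0xC9 = 11001001 → 2-byte char #1 = C9 AF.
Offset 2: leading byte 0xD7 = 11010111 → 2-byte char #2 = D7 93.
Offset 4: leading byte 0xE2 = 11100010 → 3-byte char #3 = E2 89 93.
Offset 7: leading byte 0xD5 = 11010101 → 2-byte char #4 = D5 87.
Offset 9: leading byte 0xD5 = 11010101 → 2-byte char #5 = D5 81.
Offset 11: leading byte 0xDF = 11011111 → 2-byte char #6 = DF 80.
Leading byte 0xDF = 11011111 matches 110xxxxx → 2-byte sequence.
Byte 1: 0xDF = 11011111, payload 11111 (5 bits).
Byte 2: 0x80 = 10000000 (10xxxxxx ✓), payload 000000.
Concatenate: 11111000000 = 0x7C0 (11 bits → U+07C0).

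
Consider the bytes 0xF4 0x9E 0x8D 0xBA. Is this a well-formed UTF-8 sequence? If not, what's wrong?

invalid (encodes a value above U+10FFFF)

Leading byte 0xF4 = 11110100 → 4-byte form.
Payload = 0x11E37A, which exceeds U+10FFFF, the maximum Unicode code point. (Leading bytes F5–FF, or F4 followed by ≥ 0x90, are invalid.)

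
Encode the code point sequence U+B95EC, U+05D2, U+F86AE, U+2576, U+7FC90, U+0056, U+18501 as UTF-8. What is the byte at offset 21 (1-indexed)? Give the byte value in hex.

0x94

1-indexed offset 21 is 0-indexed offset 20.
U+B95EC → 4-byte form F2 B9 97 AC at offsets 0–3.
U+05D2 → 2-byte form D7 92 at offsets 4–5.
U+F86AE → 4-byte form F3 B8 9A AE at offsets 6–9.
U+2576 → 3-byte form E2 95 B6 at offsets 10–12.
U+7FC90 → 4-byte form F1 BF B2 90 at offsets 13–16.
U+0056 → 1-byte form 56 at offsets 17–17.
U+18501 → 4-byte form F0 98 94 81 at offsets 18–21.
Offset 20 falls in char 7's range; it's byte 3 of F0 98 94 81 = 0x94.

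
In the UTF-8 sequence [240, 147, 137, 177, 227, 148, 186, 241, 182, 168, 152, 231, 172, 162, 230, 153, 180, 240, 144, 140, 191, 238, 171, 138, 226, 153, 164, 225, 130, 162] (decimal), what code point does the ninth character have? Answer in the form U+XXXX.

Offset 0: leading byte 0xF0 = 11110000 → 4-byte char #1 = F0 93 89 B1.
Offset 4: leading byte 0xE3 = 11100011 → 3-byte char #2 = E3 94 BA.
Offset 7: leading byte 0xF1 = 11110001 → 4-byte char #3 = F1 B6 A8 98.
Offset 11: leading byte 0xE7 = 11100111 → 3-byte char #4 = E7 AC A2.
Offset 14: leading byte 0xE6 = 11100110 → 3-byte char #5 = E6 99 B4.
Offset 17: leading byte 0xF0 = 11110000 → 4-byte char #6 = F0 90 8C BF.
Offset 21: leading byte 0xEE = 11101110 → 3-byte char #7 = EE AB 8A.
Offset 24: leading byte 0xE2 = 11100010 → 3-byte char #8 = E2 99 A4.
Offset 27: leading byte 0xE1 = 11100001 → 3-byte char #9 = E1 82 A2.
Leading byte 0xE1 = 11100001 matches 1110xxxx → 3-byte sequence.
Byte 1: 0xE1 = 11100001, payload 0001 (4 bits).
Byte 2: 0x82 = 10000010 (10xxxxxx ✓), payload 000010.
Byte 3: 0xA2 = 10100010 (10xxxxxx ✓), payload 100010.
Concatenate: 0001000010100010 = 0x10A2 (16 bits → U+10A2).

U+10A2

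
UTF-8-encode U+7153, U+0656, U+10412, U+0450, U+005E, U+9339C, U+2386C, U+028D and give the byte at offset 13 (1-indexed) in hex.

0xF2

1-indexed offset 13 is 0-indexed offset 12.
U+7153 → 3-byte form E7 85 93 at offsets 0–2.
U+0656 → 2-byte form D9 96 at offsets 3–4.
U+10412 → 4-byte form F0 90 90 92 at offsets 5–8.
U+0450 → 2-byte form D1 90 at offsets 9–10.
U+005E → 1-byte form 5E at offsets 11–11.
U+9339C → 4-byte form F2 93 8E 9C at offsets 12–15.
Offset 12 falls in char 6's range; it's byte 1 of F2 93 8E 9C = 0xF2.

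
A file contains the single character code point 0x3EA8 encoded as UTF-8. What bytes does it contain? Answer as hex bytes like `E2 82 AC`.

E3 BA A8

U+3EA8 = 0x3EA8 = 16040 decimal. In range U+0800–U+FFFF → 3-byte form: 1110xxxx 10xxxxxx 10xxxxxx.
Binary (16 bits): 0011111010101000.
Split 4+6+6: 0011 | 111010 | 101000.
Byte 1: 11100011 = 0xE3.
Byte 2: 10111010 = 0xBA.
Byte 3: 10101000 = 0xA8.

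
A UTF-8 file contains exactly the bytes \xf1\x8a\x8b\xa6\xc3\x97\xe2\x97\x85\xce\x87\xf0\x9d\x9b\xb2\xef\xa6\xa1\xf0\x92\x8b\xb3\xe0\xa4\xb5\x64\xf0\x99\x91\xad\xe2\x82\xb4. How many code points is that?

Byte at offset 0: 0xF1 = 11110001 → 4-byte char (#1). Advance 4.
Byte at offset 4: 0xC3 = 11000011 → 2-byte char (#2). Advance 2.
Byte at offset 6: 0xE2 = 11100010 → 3-byte char (#3). Advance 3.
Byte at offset 9: 0xCE = 11001110 → 2-byte char (#4). Advance 2.
Byte at offset 11: 0xF0 = 11110000 → 4-byte char (#5). Advance 4.
Byte at offset 15: 0xEF = 11101111 → 3-byte char (#6). Advance 3.
Byte at offset 18: 0xF0 = 11110000 → 4-byte char (#7). Advance 4.
Byte at offset 22: 0xE0 = 11100000 → 3-byte char (#8). Advance 3.
Byte at offset 25: 0x64 = 01100100 → 1-byte char (#9). Advance 1.
Byte at offset 26: 0xF0 = 11110000 → 4-byte char (#10). Advance 4.
Byte at offset 30: 0xE2 = 11100010 → 3-byte char (#11). Advance 3.
Reached end at offset 33 after 11 code points.

11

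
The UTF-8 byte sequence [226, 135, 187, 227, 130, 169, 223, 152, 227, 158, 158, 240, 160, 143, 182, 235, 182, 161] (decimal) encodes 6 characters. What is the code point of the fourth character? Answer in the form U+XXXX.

U+379E

Offset 0: leading byte 0xE2 = 11100010 → 3-byte char #1 = E2 87 BB.
Offset 3: leading byte 0xE3 = 11100011 → 3-byte char #2 = E3 82 A9.
Offset 6: leading byte 0xDF = 11011111 → 2-byte char #3 = DF 98.
Offset 8: leading byte 0xE3 = 11100011 → 3-byte char #4 = E3 9E 9E.
Leading byte 0xE3 = 11100011 matches 1110xxxx → 3-byte sequence.
Byte 1: 0xE3 = 11100011, payload 0011 (4 bits).
Byte 2: 0x9E = 10011110 (10xxxxxx ✓), payload 011110.
Byte 3: 0x9E = 10011110 (10xxxxxx ✓), payload 011110.
Concatenate: 0011011110011110 = 0x379E (16 bits → U+379E).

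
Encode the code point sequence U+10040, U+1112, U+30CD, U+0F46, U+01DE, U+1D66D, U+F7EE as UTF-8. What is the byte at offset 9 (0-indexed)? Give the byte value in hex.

U+10040 → 4-byte form F0 90 81 80 at offsets 0–3.
U+1112 → 3-byte form E1 84 92 at offsets 4–6.
U+30CD → 3-byte form E3 83 8D at offsets 7–9.
Offset 9 falls in char 3's range; it's byte 3 of E3 83 8D = 0x8D.

0x8D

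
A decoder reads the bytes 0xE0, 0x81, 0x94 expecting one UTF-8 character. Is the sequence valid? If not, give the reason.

invalid (overlong encoding)

Leading byte 0xE0 = 11100000 → 3-byte form.
Continuation bytes all match 10xxxxxx. Payload decodes to 0x54.
But 0x54 < 0x800, the minimum for a 3-byte sequence — this is an overlong encoding.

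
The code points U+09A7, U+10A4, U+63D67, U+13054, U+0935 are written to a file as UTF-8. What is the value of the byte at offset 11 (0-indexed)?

U+09A7 → 3-byte form E0 A6 A7 at offsets 0–2.
U+10A4 → 3-byte form E1 82 A4 at offsets 3–5.
U+63D67 → 4-byte form F1 A3 B5 A7 at offsets 6–9.
U+13054 → 4-byte form F0 93 81 94 at offsets 10–13.
Offset 11 falls in char 4's range; it's byte 2 of F0 93 81 94 = 0x93.

0x93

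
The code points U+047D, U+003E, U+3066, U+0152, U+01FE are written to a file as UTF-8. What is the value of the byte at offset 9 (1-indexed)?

0xC7

1-indexed offset 9 is 0-indexed offset 8.
U+047D → 2-byte form D1 BD at offsets 0–1.
U+003E → 1-byte form 3E at offsets 2–2.
U+3066 → 3-byte form E3 81 A6 at offsets 3–5.
U+0152 → 2-byte form C5 92 at offsets 6–7.
U+01FE → 2-byte form C7 BE at offsets 8–9.
Offset 8 falls in char 5's range; it's byte 1 of C7 BE = 0xC7.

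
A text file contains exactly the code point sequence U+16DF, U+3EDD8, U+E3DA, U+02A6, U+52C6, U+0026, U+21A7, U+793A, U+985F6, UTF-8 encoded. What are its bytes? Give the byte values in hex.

E1 9B 9F F0 BE B7 98 EE 8F 9A CA A6 E5 8B 86 26 E2 86 A7 E7 A4 BA F2 98 97 B6

U+16DF: 3-byte form → E1 9B 9F.
U+3EDD8: 4-byte form → F0 BE B7 98.
U+E3DA: 3-byte form → EE 8F 9A.
U+02A6: 2-byte form → CA A6.
U+52C6: 3-byte form → E5 8B 86.
U+0026: 1-byte form → 26.
U+21A7: 3-byte form → E2 86 A7.
U+793A: 3-byte form → E7 A4 BA.
U+985F6: 4-byte form → F2 98 97 B6.
Concatenated (26 bytes): E1 9B 9F F0 BE B7 98 EE 8F 9A CA A6 E5 8B 86 26 E2 86 A7 E7 A4 BA F2 98 97 B6.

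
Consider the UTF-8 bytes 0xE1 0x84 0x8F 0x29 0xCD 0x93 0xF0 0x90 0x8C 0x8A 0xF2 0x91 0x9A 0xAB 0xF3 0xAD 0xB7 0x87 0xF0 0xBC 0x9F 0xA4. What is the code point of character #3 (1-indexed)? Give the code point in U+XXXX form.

Offset 0: leading byte 0xE1 = 11100001 → 3-byte char #1 = E1 84 8F.
Offset 3: leading byte 0x29 = 00101001 → 1-byte char #2 = 29.
Offset 4: leading byte 0xCD = 11001101 → 2-byte char #3 = CD 93.
Leading byte 0xCD = 11001101 matches 110xxxxx → 2-byte sequence.
Byte 1: 0xCD = 11001101, payload 01101 (5 bits).
Byte 2: 0x93 = 10010011 (10xxxxxx ✓), payload 010011.
Concatenate: 01101010011 = 0x353 (11 bits → U+0353).

U+0353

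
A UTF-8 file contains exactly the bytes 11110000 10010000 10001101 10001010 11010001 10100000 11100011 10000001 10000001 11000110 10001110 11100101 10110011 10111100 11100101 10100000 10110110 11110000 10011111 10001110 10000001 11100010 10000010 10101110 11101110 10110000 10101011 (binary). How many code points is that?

9

Byte at offset 0: 0xF0 = 11110000 → 4-byte char (#1). Advance 4.
Byte at offset 4: 0xD1 = 11010001 → 2-byte char (#2). Advance 2.
Byte at offset 6: 0xE3 = 11100011 → 3-byte char (#3). Advance 3.
Byte at offset 9: 0xC6 = 11000110 → 2-byte char (#4). Advance 2.
Byte at offset 11: 0xE5 = 11100101 → 3-byte char (#5). Advance 3.
Byte at offset 14: 0xE5 = 11100101 → 3-byte char (#6). Advance 3.
Byte at offset 17: 0xF0 = 11110000 → 4-byte char (#7). Advance 4.
Byte at offset 21: 0xE2 = 11100010 → 3-byte char (#8). Advance 3.
Byte at offset 24: 0xEE = 11101110 → 3-byte char (#9). Advance 3.
Reached end at offset 27 after 9 code points.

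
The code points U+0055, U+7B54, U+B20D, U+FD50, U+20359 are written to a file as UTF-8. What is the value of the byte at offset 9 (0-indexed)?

0x90

U+0055 → 1-byte form 55 at offsets 0–0.
U+7B54 → 3-byte form E7 AD 94 at offsets 1–3.
U+B20D → 3-byte form EB 88 8D at offsets 4–6.
U+FD50 → 3-byte form EF B5 90 at offsets 7–9.
Offset 9 falls in char 4's range; it's byte 3 of EF B5 90 = 0x90.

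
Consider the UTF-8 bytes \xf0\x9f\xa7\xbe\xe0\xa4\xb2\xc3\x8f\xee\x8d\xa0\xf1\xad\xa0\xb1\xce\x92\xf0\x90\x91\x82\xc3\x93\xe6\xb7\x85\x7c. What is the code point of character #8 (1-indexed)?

U+00D3

Offset 0: leading byte 0xF0 = 11110000 → 4-byte char #1 = F0 9F A7 BE.
Offset 4: leading byte 0xE0 = 11100000 → 3-byte char #2 = E0 A4 B2.
Offset 7: leading byte 0xC3 = 11000011 → 2-byte char #3 = C3 8F.
Offset 9: leading byte 0xEE = 11101110 → 3-byte char #4 = EE 8D A0.
Offset 12: leading byte 0xF1 = 11110001 → 4-byte char #5 = F1 AD A0 B1.
Offset 16: leading byte 0xCE = 11001110 → 2-byte char #6 = CE 92.
Offset 18: leading byte 0xF0 = 11110000 → 4-byte char #7 = F0 90 91 82.
Offset 22: leading byte 0xC3 = 11000011 → 2-byte char #8 = C3 93.
Leading byte 0xC3 = 11000011 matches 110xxxxx → 2-byte sequence.
Byte 1: 0xC3 = 11000011, payload 00011 (5 bits).
Byte 2: 0x93 = 10010011 (10xxxxxx ✓), payload 010011.
Concatenate: 00011010011 = 0xD3 (11 bits → U+00D3).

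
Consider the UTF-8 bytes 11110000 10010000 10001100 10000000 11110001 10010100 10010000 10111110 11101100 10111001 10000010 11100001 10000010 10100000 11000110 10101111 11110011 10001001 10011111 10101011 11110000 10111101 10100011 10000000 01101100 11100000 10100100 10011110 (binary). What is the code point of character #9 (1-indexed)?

Offset 0: leading byte 0xF0 = 11110000 → 4-byte char #1 = F0 90 8C 80.
Offset 4: leading byte 0xF1 = 11110001 → 4-byte char #2 = F1 94 90 BE.
Offset 8: leading byte 0xEC = 11101100 → 3-byte char #3 = EC B9 82.
Offset 11: leading byte 0xE1 = 11100001 → 3-byte char #4 = E1 82 A0.
Offset 14: leading byte 0xC6 = 11000110 → 2-byte char #5 = C6 AF.
Offset 16: leading byte 0xF3 = 11110011 → 4-byte char #6 = F3 89 9F AB.
Offset 20: leading byte 0xF0 = 11110000 → 4-byte char #7 = F0 BD A3 80.
Offset 24: leading byte 0x6C = 01101100 → 1-byte char #8 = 6C.
Offset 25: leading byte 0xE0 = 11100000 → 3-byte char #9 = E0 A4 9E.
Leading byte 0xE0 = 11100000 matches 1110xxxx → 3-byte sequence.
Byte 1: 0xE0 = 11100000, payload 0000 (4 bits).
Byte 2: 0xA4 = 10100100 (10xxxxxx ✓), payload 100100.
Byte 3: 0x9E = 10011110 (10xxxxxx ✓), payload 011110.
Concatenate: 0000100100011110 = 0x91E (16 bits → U+091E).

U+091E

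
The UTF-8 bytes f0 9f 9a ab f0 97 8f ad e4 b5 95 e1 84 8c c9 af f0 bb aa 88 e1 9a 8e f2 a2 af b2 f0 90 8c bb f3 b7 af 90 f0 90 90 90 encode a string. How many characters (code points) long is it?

11

Byte at offset 0: 0xF0 = 11110000 → 4-byte char (#1). Advance 4.
Byte at offset 4: 0xF0 = 11110000 → 4-byte char (#2). Advance 4.
Byte at offset 8: 0xE4 = 11100100 → 3-byte char (#3). Advance 3.
Byte at offset 11: 0xE1 = 11100001 → 3-byte char (#4). Advance 3.
Byte at offset 14: 0xC9 = 11001001 → 2-byte char (#5). Advance 2.
Byte at offset 16: 0xF0 = 11110000 → 4-byte char (#6). Advance 4.
Byte at offset 20: 0xE1 = 11100001 → 3-byte char (#7). Advance 3.
Byte at offset 23: 0xF2 = 11110010 → 4-byte char (#8). Advance 4.
Byte at offset 27: 0xF0 = 11110000 → 4-byte char (#9). Advance 4.
Byte at offset 31: 0xF3 = 11110011 → 4-byte char (#10). Advance 4.
Byte at offset 35: 0xF0 = 11110000 → 4-byte char (#11). Advance 4.
Reached end at offset 39 after 11 code points.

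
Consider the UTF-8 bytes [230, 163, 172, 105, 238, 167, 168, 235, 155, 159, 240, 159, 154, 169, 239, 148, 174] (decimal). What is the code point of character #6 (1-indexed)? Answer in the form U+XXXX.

Offset 0: leading byte 0xE6 = 11100110 → 3-byte char #1 = E6 A3 AC.
Offset 3: leading byte 0x69 = 01101001 → 1-byte char #2 = 69.
Offset 4: leading byte 0xEE = 11101110 → 3-byte char #3 = EE A7 A8.
Offset 7: leading byte 0xEB = 11101011 → 3-byte char #4 = EB 9B 9F.
Offset 10: leading byte 0xF0 = 11110000 → 4-byte char #5 = F0 9F 9A A9.
Offset 14: leading byte 0xEF = 11101111 → 3-byte char #6 = EF 94 AE.
Leading byte 0xEF = 11101111 matches 1110xxxx → 3-byte sequence.
Byte 1: 0xEF = 11101111, payload 1111 (4 bits).
Byte 2: 0x94 = 10010100 (10xxxxxx ✓), payload 010100.
Byte 3: 0xAE = 10101110 (10xxxxxx ✓), payload 101110.
Concatenate: 1111010100101110 = 0xF52E (16 bits → U+F52E).

U+F52E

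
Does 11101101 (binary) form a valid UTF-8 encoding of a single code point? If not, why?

invalid (sequence truncated)

Leading byte 0xED = 11101101 → 3-byte form, but only 1 byte is present.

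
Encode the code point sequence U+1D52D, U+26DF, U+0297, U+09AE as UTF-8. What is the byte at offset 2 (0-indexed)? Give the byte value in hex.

0x94

U+1D52D → 4-byte form F0 9D 94 AD at offsets 0–3.
Offset 2 falls in char 1's range; it's byte 3 of F0 9D 94 AD = 0x94.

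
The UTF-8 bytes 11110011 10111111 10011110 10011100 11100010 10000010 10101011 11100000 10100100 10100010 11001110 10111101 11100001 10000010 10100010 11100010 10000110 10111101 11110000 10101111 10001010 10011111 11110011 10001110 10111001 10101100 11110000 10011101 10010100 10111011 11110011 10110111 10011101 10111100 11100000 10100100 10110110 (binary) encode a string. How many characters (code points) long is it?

Byte at offset 0: 0xF3 = 11110011 → 4-byte char (#1). Advance 4.
Byte at offset 4: 0xE2 = 11100010 → 3-byte char (#2). Advance 3.
Byte at offset 7: 0xE0 = 11100000 → 3-byte char (#3). Advance 3.
Byte at offset 10: 0xCE = 11001110 → 2-byte char (#4). Advance 2.
Byte at offset 12: 0xE1 = 11100001 → 3-byte char (#5). Advance 3.
Byte at offset 15: 0xE2 = 11100010 → 3-byte char (#6). Advance 3.
Byte at offset 18: 0xF0 = 11110000 → 4-byte char (#7). Advance 4.
Byte at offset 22: 0xF3 = 11110011 → 4-byte char (#8). Advance 4.
Byte at offset 26: 0xF0 = 11110000 → 4-byte char (#9). Advance 4.
Byte at offset 30: 0xF3 = 11110011 → 4-byte char (#10). Advance 4.
Byte at offset 34: 0xE0 = 11100000 → 3-byte char (#11). Advance 3.
Reached end at offset 37 after 11 code points.

11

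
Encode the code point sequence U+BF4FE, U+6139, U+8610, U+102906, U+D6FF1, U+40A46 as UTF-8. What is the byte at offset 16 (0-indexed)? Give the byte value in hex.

U+BF4FE → 4-byte form F2 BF 93 BE at offsets 0–3.
U+6139 → 3-byte form E6 84 B9 at offsets 4–6.
U+8610 → 3-byte form E8 98 90 at offsets 7–9.
U+102906 → 4-byte form F4 82 A4 86 at offsets 10–13.
U+D6FF1 → 4-byte form F3 96 BF B1 at offsets 14–17.
Offset 16 falls in char 5's range; it's byte 3 of F3 96 BF B1 = 0xBF.

0xBF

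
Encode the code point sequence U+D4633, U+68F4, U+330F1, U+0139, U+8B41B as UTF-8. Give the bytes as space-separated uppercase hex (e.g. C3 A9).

U+D4633: 4-byte form → F3 94 98 B3.
U+68F4: 3-byte form → E6 A3 B4.
U+330F1: 4-byte form → F0 B3 83 B1.
U+0139: 2-byte form → C4 B9.
U+8B41B: 4-byte form → F2 8B 90 9B.
Concatenated (17 bytes): F3 94 98 B3 E6 A3 B4 F0 B3 83 B1 C4 B9 F2 8B 90 9B.

F3 94 98 B3 E6 A3 B4 F0 B3 83 B1 C4 B9 F2 8B 90 9B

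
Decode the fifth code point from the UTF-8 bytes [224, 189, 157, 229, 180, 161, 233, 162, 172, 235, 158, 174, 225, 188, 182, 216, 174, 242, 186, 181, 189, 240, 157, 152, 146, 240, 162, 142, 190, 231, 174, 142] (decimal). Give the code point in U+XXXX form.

U+1F36

Offset 0: leading byte 0xE0 = 11100000 → 3-byte char #1 = E0 BD 9D.
Offset 3: leading byte 0xE5 = 11100101 → 3-byte char #2 = E5 B4 A1.
Offset 6: leading byte 0xE9 = 11101001 → 3-byte char #3 = E9 A2 AC.
Offset 9: leading byte 0xEB = 11101011 → 3-byte char #4 = EB 9E AE.
Offset 12: leading byte 0xE1 = 11100001 → 3-byte char #5 = E1 BC B6.
Leading byte 0xE1 = 11100001 matches 1110xxxx → 3-byte sequence.
Byte 1: 0xE1 = 11100001, payload 0001 (4 bits).
Byte 2: 0xBC = 10111100 (10xxxxxx ✓), payload 111100.
Byte 3: 0xB6 = 10110110 (10xxxxxx ✓), payload 110110.
Concatenate: 0001111100110110 = 0x1F36 (16 bits → U+1F36).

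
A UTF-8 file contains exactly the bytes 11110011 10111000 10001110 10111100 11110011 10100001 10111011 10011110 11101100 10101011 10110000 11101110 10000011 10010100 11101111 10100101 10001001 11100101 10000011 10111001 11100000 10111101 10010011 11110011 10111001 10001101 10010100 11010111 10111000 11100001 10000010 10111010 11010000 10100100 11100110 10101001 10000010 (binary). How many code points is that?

Byte at offset 0: 0xF3 = 11110011 → 4-byte char (#1). Advance 4.
Byte at offset 4: 0xF3 = 11110011 → 4-byte char (#2). Advance 4.
Byte at offset 8: 0xEC = 11101100 → 3-byte char (#3). Advance 3.
Byte at offset 11: 0xEE = 11101110 → 3-byte char (#4). Advance 3.
Byte at offset 14: 0xEF = 11101111 → 3-byte char (#5). Advance 3.
Byte at offset 17: 0xE5 = 11100101 → 3-byte char (#6). Advance 3.
Byte at offset 20: 0xE0 = 11100000 → 3-byte char (#7). Advance 3.
Byte at offset 23: 0xF3 = 11110011 → 4-byte char (#8). Advance 4.
Byte at offset 27: 0xD7 = 11010111 → 2-byte char (#9). Advance 2.
Byte at offset 29: 0xE1 = 11100001 → 3-byte char (#10). Advance 3.
Byte at offset 32: 0xD0 = 11010000 → 2-byte char (#11). Advance 2.
Byte at offset 34: 0xE6 = 11100110 → 3-byte char (#12). Advance 3.
Reached end at offset 37 after 12 code points.

12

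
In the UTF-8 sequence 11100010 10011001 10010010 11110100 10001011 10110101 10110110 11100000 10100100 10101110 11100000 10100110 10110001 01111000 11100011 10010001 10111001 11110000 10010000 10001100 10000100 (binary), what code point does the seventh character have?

Offset 0: leading byte 0xE2 = 11100010 → 3-byte char #1 = E2 99 92.
Offset 3: leading byte 0xF4 = 11110100 → 4-byte char #2 = F4 8B B5 B6.
Offset 7: leading byte 0xE0 = 11100000 → 3-byte char #3 = E0 A4 AE.
Offset 10: leading byte 0xE0 = 11100000 → 3-byte char #4 = E0 A6 B1.
Offset 13: leading byte 0x78 = 01111000 → 1-byte char #5 = 78.
Offset 14: leading byte 0xE3 = 11100011 → 3-byte char #6 = E3 91 B9.
Offset 17: leading byte 0xF0 = 11110000 → 4-byte char #7 = F0 90 8C 84.
Leading byte 0xF0 = 11110000 matches 11110xxx → 4-byte sequence.
Byte 1: 0xF0 = 11110000, payload 000 (3 bits).
Byte 2: 0x90 = 10010000 (10xxxxxx ✓), payload 010000.
Byte 3: 0x8C = 10001100 (10xxxxxx ✓), payload 001100.
Byte 4: 0x84 = 10000100 (10xxxxxx ✓), payload 000100.
Concatenate: 000010000001100000100 = 0x10304 (21 bits → U+10304).

U+10304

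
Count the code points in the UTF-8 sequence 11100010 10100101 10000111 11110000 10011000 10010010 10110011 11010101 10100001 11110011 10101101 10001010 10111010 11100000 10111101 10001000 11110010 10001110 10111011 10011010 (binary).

6

Byte at offset 0: 0xE2 = 11100010 → 3-byte char (#1). Advance 3.
Byte at offset 3: 0xF0 = 11110000 → 4-byte char (#2). Advance 4.
Byte at offset 7: 0xD5 = 11010101 → 2-byte char (#3). Advance 2.
Byte at offset 9: 0xF3 = 11110011 → 4-byte char (#4). Advance 4.
Byte at offset 13: 0xE0 = 11100000 → 3-byte char (#5). Advance 3.
Byte at offset 16: 0xF2 = 11110010 → 4-byte char (#6). Advance 4.
Reached end at offset 20 after 6 code points.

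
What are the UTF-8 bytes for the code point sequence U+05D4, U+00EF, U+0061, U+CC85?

D7 94 C3 AF 61 EC B2 85

U+05D4: 2-byte form → D7 94.
U+00EF: 2-byte form → C3 AF.
U+0061: 1-byte form → 61.
U+CC85: 3-byte form → EC B2 85.
Concatenated (8 bytes): D7 94 C3 AF 61 EC B2 85.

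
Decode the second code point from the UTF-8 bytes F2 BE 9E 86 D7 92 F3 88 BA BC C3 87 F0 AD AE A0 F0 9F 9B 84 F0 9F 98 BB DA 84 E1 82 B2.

Offset 0: leading byte 0xF2 = 11110010 → 4-byte char #1 = F2 BE 9E 86.
Offset 4: leading byte 0xD7 = 11010111 → 2-byte char #2 = D7 92.
Leading byte 0xD7 = 11010111 matches 110xxxxx → 2-byte sequence.
Byte 1: 0xD7 = 11010111, payload 10111 (5 bits).
Byte 2: 0x92 = 10010010 (10xxxxxx ✓), payload 010010.
Concatenate: 10111010010 = 0x5D2 (11 bits → U+05D2).

U+05D2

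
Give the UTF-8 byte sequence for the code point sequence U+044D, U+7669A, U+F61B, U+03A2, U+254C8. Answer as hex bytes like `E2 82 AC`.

U+044D: 2-byte form → D1 8D.
U+7669A: 4-byte form → F1 B6 9A 9A.
U+F61B: 3-byte form → EF 98 9B.
U+03A2: 2-byte form → CE A2.
U+254C8: 4-byte form → F0 A5 93 88.
Concatenated (15 bytes): D1 8D F1 B6 9A 9A EF 98 9B CE A2 F0 A5 93 88.

D1 8D F1 B6 9A 9A EF 98 9B CE A2 F0 A5 93 88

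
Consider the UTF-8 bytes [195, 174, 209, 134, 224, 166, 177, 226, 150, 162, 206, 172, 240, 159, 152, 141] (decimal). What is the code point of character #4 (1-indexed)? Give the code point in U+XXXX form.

U+25A2

Offset 0: leading byte 0xC3 = 11000011 → 2-byte char #1 = C3 AE.
Offset 2: leading byte 0xD1 = 11010001 → 2-byte char #2 = D1 86.
Offset 4: leading byte 0xE0 = 11100000 → 3-byte char #3 = E0 A6 B1.
Offset 7: leading byte 0xE2 = 11100010 → 3-byte char #4 = E2 96 A2.
Leading byte 0xE2 = 11100010 matches 1110xxxx → 3-byte sequence.
Byte 1: 0xE2 = 11100010, payload 0010 (4 bits).
Byte 2: 0x96 = 10010110 (10xxxxxx ✓), payload 010110.
Byte 3: 0xA2 = 10100010 (10xxxxxx ✓), payload 100010.
Concatenate: 0010010110100010 = 0x25A2 (16 bits → U+25A2).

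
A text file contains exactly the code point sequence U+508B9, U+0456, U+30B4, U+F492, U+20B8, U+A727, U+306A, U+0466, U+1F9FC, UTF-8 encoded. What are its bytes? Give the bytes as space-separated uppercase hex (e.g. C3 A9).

U+508B9: 4-byte form → F1 90 A2 B9.
U+0456: 2-byte form → D1 96.
U+30B4: 3-byte form → E3 82 B4.
U+F492: 3-byte form → EF 92 92.
U+20B8: 3-byte form → E2 82 B8.
U+A727: 3-byte form → EA 9C A7.
U+306A: 3-byte form → E3 81 AA.
U+0466: 2-byte form → D1 A6.
U+1F9FC: 4-byte form → F0 9F A7 BC.
Concatenated (27 bytes): F1 90 A2 B9 D1 96 E3 82 B4 EF 92 92 E2 82 B8 EA 9C A7 E3 81 AA D1 A6 F0 9F A7 BC.

F1 90 A2 B9 D1 96 E3 82 B4 EF 92 92 E2 82 B8 EA 9C A7 E3 81 AA D1 A6 F0 9F A7 BC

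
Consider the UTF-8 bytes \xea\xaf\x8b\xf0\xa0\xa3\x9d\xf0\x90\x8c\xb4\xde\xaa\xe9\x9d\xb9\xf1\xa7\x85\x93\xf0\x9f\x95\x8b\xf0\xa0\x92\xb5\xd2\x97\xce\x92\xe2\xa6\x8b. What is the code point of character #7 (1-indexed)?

U+1F54B

Offset 0: leading byte 0xEA = 11101010 → 3-byte char #1 = EA AF 8B.
Offset 3: leading byte 0xF0 = 11110000 → 4-byte char #2 = F0 A0 A3 9D.
Offset 7: leading byte 0xF0 = 11110000 → 4-byte char #3 = F0 90 8C B4.
Offset 11: leading byte 0xDE = 11011110 → 2-byte char #4 = DE AA.
Offset 13: leading byte 0xE9 = 11101001 → 3-byte char #5 = E9 9D B9.
Offset 16: leading byte 0xF1 = 11110001 → 4-byte char #6 = F1 A7 85 93.
Offset 20: leading byte 0xF0 = 11110000 → 4-byte char #7 = F0 9F 95 8B.
Leading byte 0xF0 = 11110000 matches 11110xxx → 4-byte sequence.
Byte 1: 0xF0 = 11110000, payload 000 (3 bits).
Byte 2: 0x9F = 10011111 (10xxxxxx ✓), payload 011111.
Byte 3: 0x95 = 10010101 (10xxxxxx ✓), payload 010101.
Byte 4: 0x8B = 10001011 (10xxxxxx ✓), payload 001011.
Concatenate: 000011111010101001011 = 0x1F54B (21 bits → U+1F54B).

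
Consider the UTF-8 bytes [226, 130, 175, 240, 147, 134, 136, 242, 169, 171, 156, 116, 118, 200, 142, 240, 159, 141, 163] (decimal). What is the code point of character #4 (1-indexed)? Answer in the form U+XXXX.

U+0074

Offset 0: leading byte 0xE2 = 11100010 → 3-byte char #1 = E2 82 AF.
Offset 3: leading byte 0xF0 = 11110000 → 4-byte char #2 = F0 93 86 88.
Offset 7: leading byte 0xF2 = 11110010 → 4-byte char #3 = F2 A9 AB 9C.
Offset 11: leading byte 0x74 = 01110100 → 1-byte char #4 = 74.
Leading byte 0x74 = 01110100 matches 0xxxxxxx → 1-byte sequence.
Byte 1: 0x74 = 01110100, payload 1110100 (7 bits).
Concatenate: 1110100 = 0x74 (7 bits → U+0074).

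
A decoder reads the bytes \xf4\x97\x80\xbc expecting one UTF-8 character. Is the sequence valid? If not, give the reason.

invalid (encodes a value above U+10FFFF)

Leading byte 0xF4 = 11110100 → 4-byte form.
Payload = 0x11703C, which exceeds U+10FFFF, the maximum Unicode code point. (Leading bytes F5–FF, or F4 followed by ≥ 0x90, are invalid.)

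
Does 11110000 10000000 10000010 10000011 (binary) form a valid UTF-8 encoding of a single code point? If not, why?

Leading byte 0xF0 = 11110000 → 4-byte form.
Continuation bytes all match 10xxxxxx. Payload decodes to 0x83.
But 0x83 < 0x10000, the minimum for a 4-byte sequence — this is an overlong encoding.

invalid (overlong encoding)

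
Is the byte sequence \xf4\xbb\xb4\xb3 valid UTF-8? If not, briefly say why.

invalid (encodes a value above U+10FFFF)

Leading byte 0xF4 = 11110100 → 4-byte form.
Payload = 0x13BD33, which exceeds U+10FFFF, the maximum Unicode code point. (Leading bytes F5–FF, or F4 followed by ≥ 0x90, are invalid.)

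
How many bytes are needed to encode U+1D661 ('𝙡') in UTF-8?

4

U+1D661 = 0x1D661. UTF-8 uses 1 byte below 0x80, 2 below 0x800, 3 below 0x10000, 4 up to 0x10FFFF. 0x1D661 is in U+10000–U+10FFFF → 4 bytes.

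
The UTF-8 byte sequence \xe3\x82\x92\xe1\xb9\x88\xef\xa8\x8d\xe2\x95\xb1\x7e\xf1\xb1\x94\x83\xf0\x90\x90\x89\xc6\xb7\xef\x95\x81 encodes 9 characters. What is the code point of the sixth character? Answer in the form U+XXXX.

U+71503

Offset 0: leading byte 0xE3 = 11100011 → 3-byte char #1 = E3 82 92.
Offset 3: leading byte 0xE1 = 11100001 → 3-byte char #2 = E1 B9 88.
Offset 6: leading byte 0xEF = 11101111 → 3-byte char #3 = EF A8 8D.
Offset 9: leading byte 0xE2 = 11100010 → 3-byte char #4 = E2 95 B1.
Offset 12: leading byte 0x7E = 01111110 → 1-byte char #5 = 7E.
Offset 13: leading byte 0xF1 = 11110001 → 4-byte char #6 = F1 B1 94 83.
Leading byte 0xF1 = 11110001 matches 11110xxx → 4-byte sequence.
Byte 1: 0xF1 = 11110001, payload 001 (3 bits).
Byte 2: 0xB1 = 10110001 (10xxxxxx ✓), payload 110001.
Byte 3: 0x94 = 10010100 (10xxxxxx ✓), payload 010100.
Byte 4: 0x83 = 10000011 (10xxxxxx ✓), payload 000011.
Concatenate: 001110001010100000011 = 0x71503 (21 bits → U+71503).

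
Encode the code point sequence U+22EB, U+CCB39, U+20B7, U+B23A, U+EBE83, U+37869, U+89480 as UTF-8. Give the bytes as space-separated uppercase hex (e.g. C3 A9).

E2 8B AB F3 8C AC B9 E2 82 B7 EB 88 BA F3 AB BA 83 F0 B7 A1 A9 F2 89 92 80

U+22EB: 3-byte form → E2 8B AB.
U+CCB39: 4-byte form → F3 8C AC B9.
U+20B7: 3-byte form → E2 82 B7.
U+B23A: 3-byte form → EB 88 BA.
U+EBE83: 4-byte form → F3 AB BA 83.
U+37869: 4-byte form → F0 B7 A1 A9.
U+89480: 4-byte form → F2 89 92 80.
Concatenated (25 bytes): E2 8B AB F3 8C AC B9 E2 82 B7 EB 88 BA F3 AB BA 83 F0 B7 A1 A9 F2 89 92 80.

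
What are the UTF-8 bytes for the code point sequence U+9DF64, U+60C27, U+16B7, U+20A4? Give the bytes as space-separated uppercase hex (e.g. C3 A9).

U+9DF64: 4-byte form → F2 9D BD A4.
U+60C27: 4-byte form → F1 A0 B0 A7.
U+16B7: 3-byte form → E1 9A B7.
U+20A4: 3-byte form → E2 82 A4.
Concatenated (14 bytes): F2 9D BD A4 F1 A0 B0 A7 E1 9A B7 E2 82 A4.

F2 9D BD A4 F1 A0 B0 A7 E1 9A B7 E2 82 A4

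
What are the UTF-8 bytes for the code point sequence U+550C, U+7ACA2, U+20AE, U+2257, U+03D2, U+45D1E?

E5 94 8C F1 BA B2 A2 E2 82 AE E2 89 97 CF 92 F1 85 B4 9E

U+550C: 3-byte form → E5 94 8C.
U+7ACA2: 4-byte form → F1 BA B2 A2.
U+20AE: 3-byte form → E2 82 AE.
U+2257: 3-byte form → E2 89 97.
U+03D2: 2-byte form → CF 92.
U+45D1E: 4-byte form → F1 85 B4 9E.
Concatenated (19 bytes): E5 94 8C F1 BA B2 A2 E2 82 AE E2 89 97 CF 92 F1 85 B4 9E.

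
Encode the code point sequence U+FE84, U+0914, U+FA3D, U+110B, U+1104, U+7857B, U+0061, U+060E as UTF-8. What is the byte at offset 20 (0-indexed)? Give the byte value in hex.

U+FE84 → 3-byte form EF BA 84 at offsets 0–2.
U+0914 → 3-byte form E0 A4 94 at offsets 3–5.
U+FA3D → 3-byte form EF A8 BD at offsets 6–8.
U+110B → 3-byte form E1 84 8B at offsets 9–11.
U+1104 → 3-byte form E1 84 84 at offsets 12–14.
U+7857B → 4-byte form F1 B8 95 BB at offsets 15–18.
U+0061 → 1-byte form 61 at offsets 19–19.
U+060E → 2-byte form D8 8E at offsets 20–21.
Offset 20 falls in char 8's range; it's byte 1 of D8 8E = 0xD8.

0xD8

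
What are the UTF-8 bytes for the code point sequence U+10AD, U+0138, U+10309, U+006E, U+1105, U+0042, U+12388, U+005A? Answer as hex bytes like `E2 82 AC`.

E1 82 AD C4 B8 F0 90 8C 89 6E E1 84 85 42 F0 92 8E 88 5A

U+10AD: 3-byte form → E1 82 AD.
U+0138: 2-byte form → C4 B8.
U+10309: 4-byte form → F0 90 8C 89.
U+006E: 1-byte form → 6E.
U+1105: 3-byte form → E1 84 85.
U+0042: 1-byte form → 42.
U+12388: 4-byte form → F0 92 8E 88.
U+005A: 1-byte form → 5A.
Concatenated (19 bytes): E1 82 AD C4 B8 F0 90 8C 89 6E E1 84 85 42 F0 92 8E 88 5A.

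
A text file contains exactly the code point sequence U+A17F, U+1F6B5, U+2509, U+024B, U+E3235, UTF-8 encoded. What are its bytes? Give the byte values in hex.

EA 85 BF F0 9F 9A B5 E2 94 89 C9 8B F3 A3 88 B5

U+A17F: 3-byte form → EA 85 BF.
U+1F6B5: 4-byte form → F0 9F 9A B5.
U+2509: 3-byte form → E2 94 89.
U+024B: 2-byte form → C9 8B.
U+E3235: 4-byte form → F3 A3 88 B5.
Concatenated (16 bytes): EA 85 BF F0 9F 9A B5 E2 94 89 C9 8B F3 A3 88 B5.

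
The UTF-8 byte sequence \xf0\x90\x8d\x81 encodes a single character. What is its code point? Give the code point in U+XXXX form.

U+10341

Leading byte 0xF0 = 11110000 matches 11110xxx → 4-byte sequence.
Byte 1: 0xF0 = 11110000, payload 000 (3 bits).
Byte 2: 0x90 = 10010000 (10xxxxxx ✓), payload 010000.
Byte 3: 0x8D = 10001101 (10xxxxxx ✓), payload 001101.
Byte 4: 0x81 = 10000001 (10xxxxxx ✓), payload 000001.
Concatenate: 000010000001101000001 = 0x10341 (21 bits → U+10341).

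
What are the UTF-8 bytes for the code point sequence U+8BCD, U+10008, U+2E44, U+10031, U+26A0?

E8 AF 8D F0 90 80 88 E2 B9 84 F0 90 80 B1 E2 9A A0

U+8BCD: 3-byte form → E8 AF 8D.
U+10008: 4-byte form → F0 90 80 88.
U+2E44: 3-byte form → E2 B9 84.
U+10031: 4-byte form → F0 90 80 B1.
U+26A0: 3-byte form → E2 9A A0.
Concatenated (17 bytes): E8 AF 8D F0 90 80 88 E2 B9 84 F0 90 80 B1 E2 9A A0.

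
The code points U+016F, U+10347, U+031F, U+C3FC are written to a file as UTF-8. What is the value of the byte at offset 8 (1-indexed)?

0x9F

1-indexed offset 8 is 0-indexed offset 7.
U+016F → 2-byte form C5 AF at offsets 0–1.
U+10347 → 4-byte form F0 90 8D 87 at offsets 2–5.
U+031F → 2-byte form CC 9F at offsets 6–7.
Offset 7 falls in char 3's range; it's byte 2 of CC 9F = 0x9F.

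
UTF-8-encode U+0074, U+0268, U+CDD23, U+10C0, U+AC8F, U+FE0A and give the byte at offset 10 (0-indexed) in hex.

U+0074 → 1-byte form 74 at offsets 0–0.
U+0268 → 2-byte form C9 A8 at offsets 1–2.
U+CDD23 → 4-byte form F3 8D B4 A3 at offsets 3–6.
U+10C0 → 3-byte form E1 83 80 at offsets 7–9.
U+AC8F → 3-byte form EA B2 8F at offsets 10–12.
Offset 10 falls in char 5's range; it's byte 1 of EA B2 8F = 0xEA.

0xEA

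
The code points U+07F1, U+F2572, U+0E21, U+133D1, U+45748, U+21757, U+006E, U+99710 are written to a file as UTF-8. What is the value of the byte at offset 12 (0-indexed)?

0x91

U+07F1 → 2-byte form DF B1 at offsets 0–1.
U+F2572 → 4-byte form F3 B2 95 B2 at offsets 2–5.
U+0E21 → 3-byte form E0 B8 A1 at offsets 6–8.
U+133D1 → 4-byte form F0 93 8F 91 at offsets 9–12.
Offset 12 falls in char 4's range; it's byte 4 of F0 93 8F 91 = 0x91.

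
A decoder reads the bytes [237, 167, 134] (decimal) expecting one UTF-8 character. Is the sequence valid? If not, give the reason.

Structurally a 3-byte sequence; payload = 0xD9C6.
But 0xD9C6 is in U+D800–U+DFFF, the surrogate range. Surrogates are not Unicode scalar values and are forbidden in UTF-8.

invalid (encodes a surrogate (U+D800–U+DFFF))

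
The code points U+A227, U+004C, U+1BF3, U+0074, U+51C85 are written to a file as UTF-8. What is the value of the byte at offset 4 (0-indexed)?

U+A227 → 3-byte form EA 88 A7 at offsets 0–2.
U+004C → 1-byte form 4C at offsets 3–3.
U+1BF3 → 3-byte form E1 AF B3 at offsets 4–6.
Offset 4 falls in char 3's range; it's byte 1 of E1 AF B3 = 0xE1.

0xE1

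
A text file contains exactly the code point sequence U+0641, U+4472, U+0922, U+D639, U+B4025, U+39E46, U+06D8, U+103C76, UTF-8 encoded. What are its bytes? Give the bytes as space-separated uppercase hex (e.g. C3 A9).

D9 81 E4 91 B2 E0 A4 A2 ED 98 B9 F2 B4 80 A5 F0 B9 B9 86 DB 98 F4 83 B1 B6

U+0641: 2-byte form → D9 81.
U+4472: 3-byte form → E4 91 B2.
U+0922: 3-byte form → E0 A4 A2.
U+D639: 3-byte form → ED 98 B9.
U+B4025: 4-byte form → F2 B4 80 A5.
U+39E46: 4-byte form → F0 B9 B9 86.
U+06D8: 2-byte form → DB 98.
U+103C76: 4-byte form → F4 83 B1 B6.
Concatenated (25 bytes): D9 81 E4 91 B2 E0 A4 A2 ED 98 B9 F2 B4 80 A5 F0 B9 B9 86 DB 98 F4 83 B1 B6.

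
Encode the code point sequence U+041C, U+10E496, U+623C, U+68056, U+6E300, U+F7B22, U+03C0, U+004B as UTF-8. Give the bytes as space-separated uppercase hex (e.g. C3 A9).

U+041C: 2-byte form → D0 9C.
U+10E496: 4-byte form → F4 8E 92 96.
U+623C: 3-byte form → E6 88 BC.
U+68056: 4-byte form → F1 A8 81 96.
U+6E300: 4-byte form → F1 AE 8C 80.
U+F7B22: 4-byte form → F3 B7 AC A2.
U+03C0: 2-byte form → CF 80.
U+004B: 1-byte form → 4B.
Concatenated (24 bytes): D0 9C F4 8E 92 96 E6 88 BC F1 A8 81 96 F1 AE 8C 80 F3 B7 AC A2 CF 80 4B.

D0 9C F4 8E 92 96 E6 88 BC F1 A8 81 96 F1 AE 8C 80 F3 B7 AC A2 CF 80 4B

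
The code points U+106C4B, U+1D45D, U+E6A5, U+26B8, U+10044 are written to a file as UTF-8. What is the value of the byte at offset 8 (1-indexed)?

0x9D

1-indexed offset 8 is 0-indexed offset 7.
U+106C4B → 4-byte form F4 86 B1 8B at offsets 0–3.
U+1D45D → 4-byte form F0 9D 91 9D at offsets 4–7.
Offset 7 falls in char 2's range; it's byte 4 of F0 9D 91 9D = 0x9D.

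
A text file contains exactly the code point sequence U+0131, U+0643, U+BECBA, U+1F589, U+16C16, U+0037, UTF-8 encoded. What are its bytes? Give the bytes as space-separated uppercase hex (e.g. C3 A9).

C4 B1 D9 83 F2 BE B2 BA F0 9F 96 89 F0 96 B0 96 37

U+0131: 2-byte form → C4 B1.
U+0643: 2-byte form → D9 83.
U+BECBA: 4-byte form → F2 BE B2 BA.
U+1F589: 4-byte form → F0 9F 96 89.
U+16C16: 4-byte form → F0 96 B0 96.
U+0037: 1-byte form → 37.
Concatenated (17 bytes): C4 B1 D9 83 F2 BE B2 BA F0 9F 96 89 F0 96 B0 96 37.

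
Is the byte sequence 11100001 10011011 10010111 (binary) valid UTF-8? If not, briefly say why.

valid

Leading byte 0xE1 = 11100001 → 3-byte form.
Continuation bytes 0x9B=10011011, 0x97=10010111 all match 10xxxxxx.
Decoded value 0x16D7 is ≥ 0x800 (shortest form) and not a surrogate.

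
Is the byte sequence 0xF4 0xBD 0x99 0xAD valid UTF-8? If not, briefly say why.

invalid (encodes a value above U+10FFFF)

Leading byte 0xF4 = 11110100 → 4-byte form.
Payload = 0x13D66D, which exceeds U+10FFFF, the maximum Unicode code point. (Leading bytes F5–FF, or F4 followed by ≥ 0x90, are invalid.)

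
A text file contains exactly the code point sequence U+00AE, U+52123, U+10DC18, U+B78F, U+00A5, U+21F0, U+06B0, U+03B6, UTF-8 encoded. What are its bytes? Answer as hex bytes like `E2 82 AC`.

C2 AE F1 92 84 A3 F4 8D B0 98 EB 9E 8F C2 A5 E2 87 B0 DA B0 CE B6

U+00AE: 2-byte form → C2 AE.
U+52123: 4-byte form → F1 92 84 A3.
U+10DC18: 4-byte form → F4 8D B0 98.
U+B78F: 3-byte form → EB 9E 8F.
U+00A5: 2-byte form → C2 A5.
U+21F0: 3-byte form → E2 87 B0.
U+06B0: 2-byte form → DA B0.
U+03B6: 2-byte form → CE B6.
Concatenated (22 bytes): C2 AE F1 92 84 A3 F4 8D B0 98 EB 9E 8F C2 A5 E2 87 B0 DA B0 CE B6.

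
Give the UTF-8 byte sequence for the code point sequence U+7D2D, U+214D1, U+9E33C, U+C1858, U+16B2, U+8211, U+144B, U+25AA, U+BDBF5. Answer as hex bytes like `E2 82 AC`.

U+7D2D: 3-byte form → E7 B4 AD.
U+214D1: 4-byte form → F0 A1 93 91.
U+9E33C: 4-byte form → F2 9E 8C BC.
U+C1858: 4-byte form → F3 81 A1 98.
U+16B2: 3-byte form → E1 9A B2.
U+8211: 3-byte form → E8 88 91.
U+144B: 3-byte form → E1 91 8B.
U+25AA: 3-byte form → E2 96 AA.
U+BDBF5: 4-byte form → F2 BD AF B5.
Concatenated (31 bytes): E7 B4 AD F0 A1 93 91 F2 9E 8C BC F3 81 A1 98 E1 9A B2 E8 88 91 E1 91 8B E2 96 AA F2 BD AF B5.

E7 B4 AD F0 A1 93 91 F2 9E 8C BC F3 81 A1 98 E1 9A B2 E8 88 91 E1 91 8B E2 96 AA F2 BD AF B5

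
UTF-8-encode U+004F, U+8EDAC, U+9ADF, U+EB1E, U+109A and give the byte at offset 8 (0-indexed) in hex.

U+004F → 1-byte form 4F at offsets 0–0.
U+8EDAC → 4-byte form F2 8E B6 AC at offsets 1–4.
U+9ADF → 3-byte form E9 AB 9F at offsets 5–7.
U+EB1E → 3-byte form EE AC 9E at offsets 8–10.
Offset 8 falls in char 4's range; it's byte 1 of EE AC 9E = 0xEE.

0xEE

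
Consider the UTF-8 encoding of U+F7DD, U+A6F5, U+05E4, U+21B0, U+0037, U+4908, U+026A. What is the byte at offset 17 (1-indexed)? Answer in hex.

0xAA

1-indexed offset 17 is 0-indexed offset 16.
U+F7DD → 3-byte form EF 9F 9D at offsets 0–2.
U+A6F5 → 3-byte form EA 9B B5 at offsets 3–5.
U+05E4 → 2-byte form D7 A4 at offsets 6–7.
U+21B0 → 3-byte form E2 86 B0 at offsets 8–10.
U+0037 → 1-byte form 37 at offsets 11–11.
U+4908 → 3-byte form E4 A4 88 at offsets 12–14.
U+026A → 2-byte form C9 AA at offsets 15–16.
Offset 16 falls in char 7's range; it's byte 2 of C9 AA = 0xAA.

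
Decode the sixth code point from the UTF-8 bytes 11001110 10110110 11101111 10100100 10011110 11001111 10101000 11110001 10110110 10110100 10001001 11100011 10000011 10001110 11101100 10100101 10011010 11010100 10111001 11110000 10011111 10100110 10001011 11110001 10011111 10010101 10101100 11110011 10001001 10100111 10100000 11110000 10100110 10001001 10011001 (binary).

U+C95A

Offset 0: leading byte 0xCE = 11001110 → 2-byte char #1 = CE B6.
Offset 2: leading byte 0xEF = 11101111 → 3-byte char #2 = EF A4 9E.
Offset 5: leading byte 0xCF = 11001111 → 2-byte char #3 = CF A8.
Offset 7: leading byte 0xF1 = 11110001 → 4-byte char #4 = F1 B6 B4 89.
Offset 11: leading byte 0xE3 = 11100011 → 3-byte char #5 = E3 83 8E.
Offset 14: leading byte 0xEC = 11101100 → 3-byte char #6 = EC A5 9A.
Leading byte 0xEC = 11101100 matches 1110xxxx → 3-byte sequence.
Byte 1: 0xEC = 11101100, payload 1100 (4 bits).
Byte 2: 0xA5 = 10100101 (10xxxxxx ✓), payload 100101.
Byte 3: 0x9A = 10011010 (10xxxxxx ✓), payload 011010.
Concatenate: 1100100101011010 = 0xC95A (16 bits → U+C95A).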